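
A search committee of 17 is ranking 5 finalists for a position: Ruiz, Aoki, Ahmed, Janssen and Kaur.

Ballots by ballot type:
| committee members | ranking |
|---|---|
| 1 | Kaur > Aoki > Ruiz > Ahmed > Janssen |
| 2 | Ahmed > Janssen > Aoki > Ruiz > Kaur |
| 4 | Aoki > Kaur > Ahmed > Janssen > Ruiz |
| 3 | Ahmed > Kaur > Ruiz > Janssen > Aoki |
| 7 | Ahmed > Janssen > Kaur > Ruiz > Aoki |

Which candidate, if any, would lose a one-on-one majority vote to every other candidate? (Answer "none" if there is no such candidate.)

Aoki

Pairwise majorities:
Ruiz vs Aoki: 10 to 7, Ruiz.
Ruiz vs Ahmed: 1 for Ruiz, 16 for Ahmed — Ahmed by 16–1.
Ruiz vs Janssen: Janssen wins 13–4.
Ruiz vs Kaur: Ruiz preferred on 2 ballots; Kaur wins 15–2.
Aoki vs Ahmed: 1+4 = 5 for Aoki, 12 for Ahmed — Ahmed by 12–5.
Aoki vs Janssen: 1+4 = 5 for Aoki, 12 for Janssen — Janssen by 12–5.
Aoki vs Kaur: 6 to 11, Kaur.
Ahmed vs Janssen: Ahmed preferred on 1+2+4+3+7 = 17 ballots; Ahmed wins 17–0.
Ahmed vs Kaur: Ahmed preferred on 2+3+7 = 12 ballots; Ahmed wins 12–5.
Janssen–Kaur: Janssen 9–8.
Only Aoki has no wins; Aoki is the Condorcet loser.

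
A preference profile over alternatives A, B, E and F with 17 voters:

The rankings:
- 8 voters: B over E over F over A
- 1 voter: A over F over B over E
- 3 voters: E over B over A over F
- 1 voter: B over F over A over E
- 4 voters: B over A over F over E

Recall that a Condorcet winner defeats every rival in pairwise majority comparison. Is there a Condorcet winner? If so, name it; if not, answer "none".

B

Check each pair by majority over 17 ballots:
A vs B: 1 to 16, B.
A vs E: A preferred on 1+1+4 = 6 ballots; E wins 11–6.
A vs F: F, 9–8.
B vs E: B, 14–3.
B vs F: B preferred on 8+3+1+4 = 16 ballots; B wins 16–1.
E vs F: 11 to 6, E.
B wins every pairwise contest, so B is the Condorcet winner.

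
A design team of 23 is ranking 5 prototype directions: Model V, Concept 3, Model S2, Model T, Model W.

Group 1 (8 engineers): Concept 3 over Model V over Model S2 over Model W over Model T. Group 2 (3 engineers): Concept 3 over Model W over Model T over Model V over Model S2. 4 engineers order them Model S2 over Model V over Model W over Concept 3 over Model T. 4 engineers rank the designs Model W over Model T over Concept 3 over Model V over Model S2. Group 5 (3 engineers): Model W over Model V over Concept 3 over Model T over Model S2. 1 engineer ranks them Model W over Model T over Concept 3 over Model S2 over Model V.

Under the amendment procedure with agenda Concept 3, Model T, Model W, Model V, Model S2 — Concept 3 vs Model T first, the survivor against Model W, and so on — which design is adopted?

Round 1: Concept 3 vs Model T — 18–5, Concept 3 advances.
Round 2: Concept 3 vs Model W — 11–12, Model W advances.
Round 3: Model W vs Model V — 11–12, Model V advances.
Round 4: Model V vs Model S2 — 18–5, Model V advances.
Model V survives the agenda.

Model V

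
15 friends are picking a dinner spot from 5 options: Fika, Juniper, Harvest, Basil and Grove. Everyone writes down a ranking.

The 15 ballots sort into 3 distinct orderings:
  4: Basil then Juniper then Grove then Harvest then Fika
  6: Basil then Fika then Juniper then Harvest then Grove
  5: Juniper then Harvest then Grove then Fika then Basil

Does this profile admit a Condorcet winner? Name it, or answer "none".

Basil

Pairwise majorities:
Fika vs Juniper: Fika is ranked higher on 6 ballots, Juniper on 9. Juniper wins 9–6.
Fika vs Harvest: Fika preferred on 6 ballots; Harvest wins 9–6.
Fika vs Basil: 5 to 10, Basil.
Fika vs Grove: Fika is ranked higher on 6 ballots, Grove on 9. Grove wins 9–6.
Juniper vs Harvest: Juniper preferred on 4+6+5 = 15 ballots; Juniper wins 15–0.
Juniper vs Basil: Juniper preferred on 5 ballots; Basil wins 10–5.
Juniper vs Grove: Juniper is ranked higher on 4+6+5 = 15 ballots, Grove on 0. Juniper wins 15–0.
Harvest vs Basil: Harvest is ranked higher on 5 ballots, Basil on 10. Basil wins 10–5.
Harvest vs Grove: 11 to 4, Harvest.
Basil vs Grove: Basil is ranked higher on 4+6 = 10 ballots, Grove on 5. Basil wins 10–5.
Basil beats each of Fika, Juniper, Harvest, Grove — Basil is the Condorcet winner.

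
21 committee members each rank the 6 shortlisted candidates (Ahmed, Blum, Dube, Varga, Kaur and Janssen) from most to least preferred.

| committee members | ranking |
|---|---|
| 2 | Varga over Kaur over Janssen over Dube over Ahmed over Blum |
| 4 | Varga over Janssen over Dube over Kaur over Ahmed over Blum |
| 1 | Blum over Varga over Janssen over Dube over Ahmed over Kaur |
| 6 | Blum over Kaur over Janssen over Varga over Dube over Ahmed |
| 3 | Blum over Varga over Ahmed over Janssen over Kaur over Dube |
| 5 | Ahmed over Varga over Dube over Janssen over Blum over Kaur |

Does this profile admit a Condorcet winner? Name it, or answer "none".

Varga

Check each pair by majority over 21 ballots:
Ahmed vs Blum: Ahmed, 11–10.
Ahmed vs Dube: Dube wins 13–8.
Ahmed vs Varga: Varga, 16–5.
Ahmed vs Kaur: Kaur wins 12–9.
Ahmed–Janssen: Janssen 13–8.
Blum vs Dube: Dube, 11–10.
Blum vs Varga: Varga wins 11–10.
Blum vs Kaur: Blum, 15–6.
Blum vs Janssen: Janssen, 11–10.
Dube vs Varga: Varga, 21–0.
Dube–Kaur: Kaur 11–10.
Dube–Janssen: Janssen 16–5.
Varga vs Kaur: Varga wins 15–6.
Varga vs Janssen: Varga wins 15–6.
Kaur vs Janssen: Janssen wins 13–8.
Varga defeats every rival head-to-head and is the Condorcet winner.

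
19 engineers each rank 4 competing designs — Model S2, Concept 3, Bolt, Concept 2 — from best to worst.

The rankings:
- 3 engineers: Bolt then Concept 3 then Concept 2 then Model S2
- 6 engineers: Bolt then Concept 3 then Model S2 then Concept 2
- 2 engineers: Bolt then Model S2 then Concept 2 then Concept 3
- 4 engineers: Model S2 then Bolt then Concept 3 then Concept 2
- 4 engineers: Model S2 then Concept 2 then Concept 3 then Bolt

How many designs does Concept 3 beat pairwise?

1

Concept 3 against each rival (19 engineers):
Concept 3 vs Model S2: Concept 3 is ranked higher on 3+6 = 9 ballots, Model S2 on 10. Model S2 wins 10–9.
Concept 3 vs Bolt: Bolt wins 15–4.
Concept 3 vs Concept 2: Concept 3 wins 13–6.
Concept 3 beats Concept 2; loses to Model S2, Bolt — 1 pairwise win.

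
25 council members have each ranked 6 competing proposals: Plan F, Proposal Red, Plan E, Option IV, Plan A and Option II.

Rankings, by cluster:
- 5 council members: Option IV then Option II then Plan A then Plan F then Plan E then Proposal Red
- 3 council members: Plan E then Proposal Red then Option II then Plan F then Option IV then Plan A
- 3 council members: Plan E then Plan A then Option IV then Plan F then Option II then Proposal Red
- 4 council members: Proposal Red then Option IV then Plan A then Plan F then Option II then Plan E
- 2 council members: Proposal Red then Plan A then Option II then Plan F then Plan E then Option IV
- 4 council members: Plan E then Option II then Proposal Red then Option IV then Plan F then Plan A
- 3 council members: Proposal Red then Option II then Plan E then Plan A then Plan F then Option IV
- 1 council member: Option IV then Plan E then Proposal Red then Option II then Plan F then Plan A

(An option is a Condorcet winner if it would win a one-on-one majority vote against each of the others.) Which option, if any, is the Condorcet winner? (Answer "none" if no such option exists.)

Check each pair by majority over 25 ballots:
Plan F vs Proposal Red: Proposal Red, 17–8.
Plan F–Plan E: Plan E 14–11.
Plan F vs Option IV: Option IV wins 17–8.
Plan F–Plan A: Plan A 17–8.
Plan F–Option II: Option II 18–7.
Proposal Red vs Plan E: Plan E, 16–9.
Proposal Red vs Option IV: Proposal Red wins 16–9.
Proposal Red vs Plan A: Proposal Red, 17–8.
Proposal Red vs Option II: Proposal Red wins 13–12.
Plan E vs Option IV: Plan E, 15–10.
Plan E vs Plan A: Plan E wins 14–11.
Plan E vs Option II: Option II, 14–11.
Option IV–Plan A: Option IV 17–8.
Option IV–Option II: Option IV 13–12.
Plan A–Option II: Option II 16–9.
Every option loses at least once (Plan F loses to Proposal Red; Proposal Red loses to Plan E; Plan E loses to Option II; Option IV loses to Proposal Red; Plan A loses to Proposal Red; Option II loses to Proposal Red). The majority relation contains the cycle Proposal Red beats Option II beats Plan E beats Proposal Red, so there is no Condorcet winner.

none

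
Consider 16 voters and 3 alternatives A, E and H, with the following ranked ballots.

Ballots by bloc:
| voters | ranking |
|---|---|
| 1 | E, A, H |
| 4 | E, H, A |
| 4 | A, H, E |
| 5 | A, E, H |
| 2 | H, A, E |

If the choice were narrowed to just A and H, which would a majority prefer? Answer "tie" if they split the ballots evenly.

Ballots ranking A above H: 1 + 4 + 5 = 10.
Ballots ranking H above A: 16 − 10 = 6.
A wins the head-to-head 10–6.

A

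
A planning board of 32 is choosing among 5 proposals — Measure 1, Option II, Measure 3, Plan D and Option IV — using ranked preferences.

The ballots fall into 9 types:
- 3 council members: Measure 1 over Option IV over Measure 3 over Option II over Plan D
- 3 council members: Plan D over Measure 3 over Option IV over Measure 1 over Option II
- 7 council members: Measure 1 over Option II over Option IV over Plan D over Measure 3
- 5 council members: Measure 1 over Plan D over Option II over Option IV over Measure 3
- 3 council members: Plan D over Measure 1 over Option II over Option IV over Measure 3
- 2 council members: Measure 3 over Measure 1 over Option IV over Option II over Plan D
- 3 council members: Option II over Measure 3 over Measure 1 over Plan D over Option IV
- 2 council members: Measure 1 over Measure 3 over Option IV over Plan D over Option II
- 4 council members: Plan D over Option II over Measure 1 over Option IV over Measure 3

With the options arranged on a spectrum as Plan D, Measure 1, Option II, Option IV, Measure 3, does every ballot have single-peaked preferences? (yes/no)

Axis positions: Plan D=1, Measure 1=2, Option II=3, Option IV=4, Measure 3=5.
Type 1: ranking walks positions 2-4-5-3-1; Option IV is ranked above Option II even though Option II lies between Option IV and the peak Measure 1 on the axis — preferences dip and rise again. Not single-peaked.
Type 2: ranking walks positions 1-5-4-2-3; Measure 3 is ranked above Measure 1 even though Measure 1 lies between Measure 3 and the peak Plan D on the axis — preferences dip and rise again. Not single-peaked.
Type 3 (peak Measure 1 at position 2): ranking walks positions 2-3-4-1-5, expanding outward from the peak — single-peaked.
Type 4 (peak Measure 1 at position 2): ranking walks positions 2-1-3-4-5, expanding outward from the peak — single-peaked.
Type 5 (peak Plan D at position 1): ranking walks positions 1-2-3-4-5, expanding outward from the peak — single-peaked.
Type 6: ranking walks positions 5-2-4-3-1; Measure 1 is ranked above Option IV even though Option IV lies between Measure 1 and the peak Measure 3 on the axis — preferences dip and rise again. Not single-peaked.
Type 7: ranking walks positions 3-5-2-1-4; Measure 3 is ranked above Option IV even though Option IV lies between Measure 3 and the peak Option II on the axis — preferences dip and rise again. Not single-peaked.
Type 8: ranking walks positions 2-5-4-1-3; Measure 3 is ranked above Option II even though Option II lies between Measure 3 and the peak Measure 1 on the axis — preferences dip and rise again. Not single-peaked.
Type 9: ranking walks positions 1-3-2-4-5; Option II is ranked above Measure 1 even though Measure 1 lies between Option II and the peak Plan D on the axis — preferences dip and rise again. Not single-peaked.
Type 1 violates single-peakedness, so the profile is not single-peaked on this axis.

no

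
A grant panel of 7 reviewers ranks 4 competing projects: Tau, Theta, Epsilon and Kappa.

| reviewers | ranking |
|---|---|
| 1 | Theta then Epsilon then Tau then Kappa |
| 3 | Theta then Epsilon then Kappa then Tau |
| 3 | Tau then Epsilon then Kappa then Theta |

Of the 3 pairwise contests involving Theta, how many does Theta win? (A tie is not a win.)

Theta against each rival (7 reviewers):
Theta vs Tau: Theta preferred on 1+3 = 4 ballots; Theta wins 4–3.
Theta vs Epsilon: 4 to 3, Theta.
Theta vs Kappa: Theta preferred on 1+3 = 4 ballots; Theta wins 4–3.
Theta beats Tau, Epsilon, Kappa — 3 pairwise wins.

3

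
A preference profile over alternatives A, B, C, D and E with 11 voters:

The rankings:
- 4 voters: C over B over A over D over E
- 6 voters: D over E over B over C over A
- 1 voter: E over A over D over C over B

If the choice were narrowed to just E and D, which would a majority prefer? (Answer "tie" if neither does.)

D

Ballots ranking E above D: 1.
Ballots ranking D above E: 11 − 1 = 10.
D wins the head-to-head 10–1.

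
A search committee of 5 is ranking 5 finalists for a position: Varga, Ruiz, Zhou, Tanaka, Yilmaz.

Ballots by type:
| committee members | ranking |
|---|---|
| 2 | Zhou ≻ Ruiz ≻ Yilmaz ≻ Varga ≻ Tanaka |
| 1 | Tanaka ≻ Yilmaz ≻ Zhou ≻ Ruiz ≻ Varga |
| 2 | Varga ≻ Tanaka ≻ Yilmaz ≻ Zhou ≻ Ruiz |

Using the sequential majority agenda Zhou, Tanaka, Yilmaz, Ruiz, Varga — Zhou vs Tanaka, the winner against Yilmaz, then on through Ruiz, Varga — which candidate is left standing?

Varga

Round 1: Zhou vs Tanaka — 2–3, Tanaka advances.
Round 2: Tanaka vs Yilmaz — 3–2, Tanaka advances.
Round 3: Tanaka vs Ruiz — 3–2, Tanaka advances.
Round 4: Tanaka vs Varga — 1–4, Varga advances.
Varga survives the agenda.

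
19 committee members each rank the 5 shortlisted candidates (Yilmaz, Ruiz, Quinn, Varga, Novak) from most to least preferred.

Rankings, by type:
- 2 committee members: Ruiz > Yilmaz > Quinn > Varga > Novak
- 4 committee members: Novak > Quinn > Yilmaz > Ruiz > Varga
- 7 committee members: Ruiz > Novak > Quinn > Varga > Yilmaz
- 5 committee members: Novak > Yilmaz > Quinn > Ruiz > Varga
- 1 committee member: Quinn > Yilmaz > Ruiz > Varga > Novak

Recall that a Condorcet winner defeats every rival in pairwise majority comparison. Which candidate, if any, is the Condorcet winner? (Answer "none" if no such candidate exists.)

none

Check each pair by majority over 19 ballots:
Yilmaz vs Ruiz: 10 to 9, Yilmaz.
Yilmaz vs Quinn: Yilmaz preferred on 2+5 = 7 ballots; Quinn wins 12–7.
Yilmaz vs Varga: Yilmaz preferred on 2+4+5+1 = 12 ballots; Yilmaz wins 12–7.
Yilmaz vs Novak: 2+1 = 3 for Yilmaz, 16 for Novak — Novak by 16–3.
Ruiz vs Quinn: Ruiz preferred on 2+7 = 9 ballots; Quinn wins 10–9.
Ruiz vs Varga: 19 to 0, Ruiz.
Ruiz vs Novak: Ruiz preferred on 2+7+1 = 10 ballots; Ruiz wins 10–9.
Quinn vs Varga: 19 to 0, Quinn.
Quinn vs Novak: 2+1 = 3 for Quinn, 16 for Novak — Novak by 16–3.
Varga vs Novak: 3 to 16, Novak.
Every candidate loses at least once (Yilmaz loses to Quinn; Ruiz loses to Yilmaz; Quinn loses to Novak; Varga loses to Yilmaz; Novak loses to Ruiz). The majority relation contains the cycle Yilmaz beats Ruiz beats Novak beats Yilmaz, so there is no Condorcet winner.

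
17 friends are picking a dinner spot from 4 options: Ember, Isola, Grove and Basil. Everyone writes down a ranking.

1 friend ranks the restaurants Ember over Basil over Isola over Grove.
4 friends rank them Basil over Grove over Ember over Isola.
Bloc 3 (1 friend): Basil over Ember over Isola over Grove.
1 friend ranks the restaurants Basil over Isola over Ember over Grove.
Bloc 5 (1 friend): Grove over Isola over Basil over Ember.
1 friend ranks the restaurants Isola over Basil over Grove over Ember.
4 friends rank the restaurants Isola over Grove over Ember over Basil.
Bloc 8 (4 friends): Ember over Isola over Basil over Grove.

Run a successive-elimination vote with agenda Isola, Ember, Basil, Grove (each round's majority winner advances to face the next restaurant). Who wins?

Round 1: Isola vs Ember — 7–10, Ember advances.
Round 2: Ember vs Basil — 9–8, Ember advances.
Round 3: Ember vs Grove — 7–10, Grove advances.
The agenda winner is Grove.

Grove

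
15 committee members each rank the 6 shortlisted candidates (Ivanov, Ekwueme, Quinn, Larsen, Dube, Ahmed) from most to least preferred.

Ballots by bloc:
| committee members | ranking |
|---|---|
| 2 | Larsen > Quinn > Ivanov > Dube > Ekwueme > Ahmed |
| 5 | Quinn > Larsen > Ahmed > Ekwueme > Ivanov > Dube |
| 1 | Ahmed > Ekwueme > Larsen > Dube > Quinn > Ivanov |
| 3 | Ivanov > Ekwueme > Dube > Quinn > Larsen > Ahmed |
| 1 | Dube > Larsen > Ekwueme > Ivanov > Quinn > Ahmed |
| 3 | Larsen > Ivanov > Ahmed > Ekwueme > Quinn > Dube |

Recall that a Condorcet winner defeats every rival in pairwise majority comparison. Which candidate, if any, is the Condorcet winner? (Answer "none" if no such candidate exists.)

none

Head-to-head results (15 committee members):
Ivanov vs Ekwueme: Ivanov is ranked higher on 2+3+3 = 8 ballots, Ekwueme on 7. Ivanov wins 8–7.
Ivanov vs Quinn: 7 to 8, Quinn.
Ivanov–Larsen: Larsen 12–3.
Ivanov vs Dube: Ivanov preferred on 2+5+3+3 = 13 ballots; Ivanov wins 13–2.
Ivanov vs Ahmed: Ivanov is ranked higher on 2+3+1+3 = 9 ballots, Ahmed on 6. Ivanov wins 9–6.
Ekwueme vs Quinn: Ekwueme wins 8–7.
Ekwueme vs Larsen: Ekwueme preferred on 1+3 = 4 ballots; Larsen wins 11–4.
Ekwueme vs Dube: Ekwueme wins 12–3.
Ekwueme vs Ahmed: Ahmed wins 9–6.
Quinn vs Larsen: Quinn preferred on 5+3 = 8 ballots; Quinn wins 8–7.
Quinn vs Dube: 2+5+3 = 10 for Quinn, 5 for Dube — Quinn by 10–5.
Quinn vs Ahmed: Quinn, 11–4.
Larsen vs Dube: 11 to 4, Larsen.
Larsen vs Ahmed: Larsen, 14–1.
Dube vs Ahmed: 2+3+1 = 6 for Dube, 9 for Ahmed — Ahmed by 9–6.
Each candidate drops at least one matchup (Ivanov loses to Quinn; Ekwueme loses to Ivanov; Quinn loses to Ekwueme; Larsen loses to Quinn; Dube loses to Ivanov; Ahmed loses to Ivanov); the cycle Ivanov → Ekwueme → Quinn → Ivanov rules out a Condorcet winner.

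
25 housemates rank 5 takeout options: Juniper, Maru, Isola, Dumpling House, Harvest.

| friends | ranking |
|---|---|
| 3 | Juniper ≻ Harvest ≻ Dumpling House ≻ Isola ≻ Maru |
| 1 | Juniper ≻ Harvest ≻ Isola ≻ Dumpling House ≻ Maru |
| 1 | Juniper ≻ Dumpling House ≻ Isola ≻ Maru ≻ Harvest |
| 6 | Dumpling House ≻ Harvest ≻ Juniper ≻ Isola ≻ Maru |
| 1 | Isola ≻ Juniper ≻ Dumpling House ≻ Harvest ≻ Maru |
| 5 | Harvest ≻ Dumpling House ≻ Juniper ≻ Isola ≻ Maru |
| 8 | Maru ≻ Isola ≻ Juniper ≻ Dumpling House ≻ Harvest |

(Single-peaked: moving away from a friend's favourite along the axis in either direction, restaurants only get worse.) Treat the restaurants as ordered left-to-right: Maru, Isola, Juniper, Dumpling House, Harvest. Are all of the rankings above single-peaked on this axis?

no

Axis positions: Maru=1, Isola=2, Juniper=3, Dumpling House=4, Harvest=5.
Type 1: ranking walks positions 3-5-4-2-1; Harvest is ranked above Dumpling House even though Dumpling House lies between Harvest and the peak Juniper on the axis — preferences dip and rise again. Not single-peaked.
Type 2: ranking walks positions 3-5-2-4-1; Harvest is ranked above Dumpling House even though Dumpling House lies between Harvest and the peak Juniper on the axis — preferences dip and rise again. Not single-peaked.
Type 3 (peak Juniper at position 3): ranking walks positions 3-4-2-1-5, expanding outward from the peak — single-peaked.
Type 4 (peak Dumpling House at position 4): ranking walks positions 4-5-3-2-1, expanding outward from the peak — single-peaked.
Type 5 (peak Isola at position 2): ranking walks positions 2-3-4-5-1, expanding outward from the peak — single-peaked.
Type 6 (peak Harvest at position 5): ranking walks positions 5-4-3-2-1, expanding outward from the peak — single-peaked.
Type 7 (peak Maru at position 1): ranking walks positions 1-2-3-4-5, expanding outward from the peak — single-peaked.
Type 1 violates single-peakedness, so the profile is not single-peaked on this axis.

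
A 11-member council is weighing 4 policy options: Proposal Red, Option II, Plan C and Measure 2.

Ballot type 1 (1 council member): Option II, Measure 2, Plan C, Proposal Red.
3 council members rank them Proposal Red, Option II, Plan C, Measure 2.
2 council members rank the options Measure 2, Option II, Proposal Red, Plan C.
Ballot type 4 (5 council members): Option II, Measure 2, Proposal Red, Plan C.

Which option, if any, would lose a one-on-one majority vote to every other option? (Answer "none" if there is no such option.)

Plan C

Pairwise majorities:
Proposal Red vs Option II: 3 to 8, Option II.
Proposal Red vs Plan C: Proposal Red wins 10–1.
Proposal Red–Measure 2: Measure 2 8–3.
Option II vs Plan C: 11 to 0, Option II.
Option II vs Measure 2: Option II is ranked higher on 1+3+5 = 9 ballots, Measure 2 on 2. Option II wins 9–2.
Plan C–Measure 2: Measure 2 8–3.
Only Plan C has no wins; Plan C is the Condorcet loser.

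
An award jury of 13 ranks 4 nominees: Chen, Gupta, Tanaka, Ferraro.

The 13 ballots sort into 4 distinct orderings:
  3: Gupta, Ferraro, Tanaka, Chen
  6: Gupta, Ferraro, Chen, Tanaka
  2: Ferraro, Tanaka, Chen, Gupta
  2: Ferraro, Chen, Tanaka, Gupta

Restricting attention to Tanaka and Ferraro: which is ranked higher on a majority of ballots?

Ferraro

No ballot ranks Tanaka above Ferraro: 0.
Ballots ranking Ferraro above Tanaka: 13 − 0 = 13.
Ferraro wins the head-to-head 13–0.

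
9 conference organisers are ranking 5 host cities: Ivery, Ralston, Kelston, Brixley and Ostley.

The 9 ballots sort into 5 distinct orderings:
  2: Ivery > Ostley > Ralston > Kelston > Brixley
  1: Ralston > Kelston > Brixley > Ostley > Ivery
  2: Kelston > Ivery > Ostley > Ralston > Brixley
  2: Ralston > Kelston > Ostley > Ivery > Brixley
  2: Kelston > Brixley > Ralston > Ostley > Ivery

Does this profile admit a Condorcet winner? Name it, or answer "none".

Pairwise majorities:
Ivery vs Ralston: Ivery is ranked higher on 2+2 = 4 ballots, Ralston on 5. Ralston wins 5–4.
Ivery vs Kelston: Ivery is ranked higher on 2 ballots, Kelston on 7. Kelston wins 7–2.
Ivery vs Brixley: Ivery is ranked higher on 2+2+2 = 6 ballots, Brixley on 3. Ivery wins 6–3.
Ivery vs Ostley: Ivery is ranked higher on 2+2 = 4 ballots, Ostley on 5. Ostley wins 5–4.
Ralston vs Kelston: Ralston is ranked higher on 2+1+2 = 5 ballots, Kelston on 4. Ralston wins 5–4.
Ralston vs Brixley: Ralston preferred on 2+1+2+2 = 7 ballots; Ralston wins 7–2.
Ralston vs Ostley: Ralston preferred on 1+2+2 = 5 ballots; Ralston wins 5–4.
Kelston vs Brixley: Kelston preferred on 2+1+2+2+2 = 9 ballots; Kelston wins 9–0.
Kelston vs Ostley: 7 to 2, Kelston.
Brixley vs Ostley: Brixley is ranked higher on 1+2 = 3 ballots, Ostley on 6. Ostley wins 6–3.
Ralston defeats every rival head-to-head and is the Condorcet winner.

Ralston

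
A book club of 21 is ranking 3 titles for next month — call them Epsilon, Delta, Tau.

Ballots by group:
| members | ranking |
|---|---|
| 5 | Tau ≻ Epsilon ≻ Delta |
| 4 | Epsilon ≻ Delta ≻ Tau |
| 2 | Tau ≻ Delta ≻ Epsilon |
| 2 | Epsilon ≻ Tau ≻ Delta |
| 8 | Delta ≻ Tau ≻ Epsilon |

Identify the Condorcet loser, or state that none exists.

Head-to-head results (21 members):
Epsilon vs Delta: Epsilon preferred on 5+4+2 = 11 ballots; Epsilon wins 11–10.
Epsilon vs Tau: 6 to 15, Tau.
Delta vs Tau: Delta wins 12–9.
No book is winless: Epsilon beats Delta; Delta beats Tau; Tau beats Epsilon. There is no Condorcet loser.

none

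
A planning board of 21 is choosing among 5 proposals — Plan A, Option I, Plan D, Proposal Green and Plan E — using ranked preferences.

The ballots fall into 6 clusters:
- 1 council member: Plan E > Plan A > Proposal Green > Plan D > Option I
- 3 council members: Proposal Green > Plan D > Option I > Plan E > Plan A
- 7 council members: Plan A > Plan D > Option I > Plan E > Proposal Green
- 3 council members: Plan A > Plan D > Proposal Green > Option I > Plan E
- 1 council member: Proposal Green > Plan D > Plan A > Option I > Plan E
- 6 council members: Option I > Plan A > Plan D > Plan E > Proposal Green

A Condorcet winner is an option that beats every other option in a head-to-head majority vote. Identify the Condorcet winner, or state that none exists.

Check each pair by majority over 21 ballots:
Plan A vs Option I: Plan A wins 12–9.
Plan A–Plan D: Plan A 17–4.
Plan A–Proposal Green: Plan A 17–4.
Plan A vs Plan E: Plan A, 17–4.
Option I vs Plan D: Plan D, 15–6.
Option I vs Proposal Green: Option I wins 13–8.
Option I–Plan E: Option I 20–1.
Plan D vs Proposal Green: Plan D wins 16–5.
Plan D vs Plan E: Plan D wins 20–1.
Proposal Green vs Plan E: Plan E, 14–7.
Plan A beats each of Option I, Plan D, Proposal Green, Plan E — Plan A is the Condorcet winner.

Plan A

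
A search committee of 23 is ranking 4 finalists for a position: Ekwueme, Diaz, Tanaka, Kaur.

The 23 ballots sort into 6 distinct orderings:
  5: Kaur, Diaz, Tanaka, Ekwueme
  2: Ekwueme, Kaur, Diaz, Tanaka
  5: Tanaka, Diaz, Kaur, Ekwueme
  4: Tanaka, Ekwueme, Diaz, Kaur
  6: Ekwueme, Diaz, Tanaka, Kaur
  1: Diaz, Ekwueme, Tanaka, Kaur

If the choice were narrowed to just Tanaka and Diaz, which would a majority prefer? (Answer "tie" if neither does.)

Diaz

Ballots ranking Tanaka above Diaz: 5 + 4 = 9.
Ballots ranking Diaz above Tanaka: 23 − 9 = 14.
Diaz wins the head-to-head 14–9.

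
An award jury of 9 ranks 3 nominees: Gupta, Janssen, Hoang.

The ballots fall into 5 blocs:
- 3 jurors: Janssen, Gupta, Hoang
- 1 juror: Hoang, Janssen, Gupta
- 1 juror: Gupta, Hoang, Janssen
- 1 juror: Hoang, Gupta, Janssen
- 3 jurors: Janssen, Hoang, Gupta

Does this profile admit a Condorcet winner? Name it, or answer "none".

Head-to-head results (9 jurors):
Gupta vs Janssen: Gupta is ranked higher on 1+1 = 2 ballots, Janssen on 7. Janssen wins 7–2.
Gupta vs Hoang: Hoang, 5–4.
Janssen vs Hoang: Janssen preferred on 3+3 = 6 ballots; Janssen wins 6–3.
Janssen beats each of Gupta, Hoang — Janssen is the Condorcet winner.

Janssen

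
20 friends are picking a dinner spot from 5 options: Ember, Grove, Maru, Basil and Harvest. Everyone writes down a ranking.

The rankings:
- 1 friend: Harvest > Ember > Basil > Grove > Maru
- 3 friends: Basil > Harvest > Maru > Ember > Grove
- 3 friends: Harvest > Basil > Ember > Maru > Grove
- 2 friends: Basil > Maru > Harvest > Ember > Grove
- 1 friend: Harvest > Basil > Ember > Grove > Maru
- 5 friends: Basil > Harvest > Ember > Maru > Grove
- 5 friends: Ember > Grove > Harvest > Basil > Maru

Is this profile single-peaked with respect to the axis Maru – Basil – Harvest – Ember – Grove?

Axis positions: Maru=1, Basil=2, Harvest=3, Ember=4, Grove=5.
Bloc 1 (peak Harvest at position 3): ranking walks positions 3-4-2-5-1, expanding outward from the peak — single-peaked.
Bloc 2 (peak Basil at position 2): ranking walks positions 2-3-1-4-5, expanding outward from the peak — single-peaked.
Bloc 3 (peak Harvest at position 3): ranking walks positions 3-2-4-1-5, expanding outward from the peak — single-peaked.
Bloc 4 (peak Basil at position 2): ranking walks positions 2-1-3-4-5, expanding outward from the peak — single-peaked.
Bloc 5 (peak Harvest at position 3): ranking walks positions 3-2-4-5-1, expanding outward from the peak — single-peaked.
Bloc 6 (peak Basil at position 2): ranking walks positions 2-3-4-1-5, expanding outward from the peak — single-peaked.
Bloc 7 (peak Ember at position 4): ranking walks positions 4-5-3-2-1, expanding outward from the peak — single-peaked.
Every ranking is single-peaked on this axis.

yes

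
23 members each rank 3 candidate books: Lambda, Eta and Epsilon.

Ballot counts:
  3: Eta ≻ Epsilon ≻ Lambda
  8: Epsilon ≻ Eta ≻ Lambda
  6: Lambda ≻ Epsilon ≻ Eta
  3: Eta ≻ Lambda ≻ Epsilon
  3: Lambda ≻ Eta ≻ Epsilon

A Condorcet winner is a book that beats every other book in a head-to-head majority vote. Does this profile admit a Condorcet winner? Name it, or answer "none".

Check each pair by majority over 23 ballots:
Lambda–Eta: Eta 14–9.
Lambda–Epsilon: Lambda 12–11.
Eta vs Epsilon: 3+3+3 = 9 for Eta, 14 for Epsilon — Epsilon by 14–9.
Each book drops at least one matchup (Lambda loses to Eta; Eta loses to Epsilon; Epsilon loses to Lambda); the cycle Lambda > Epsilon > Eta > Lambda rules out a Condorcet winner.

none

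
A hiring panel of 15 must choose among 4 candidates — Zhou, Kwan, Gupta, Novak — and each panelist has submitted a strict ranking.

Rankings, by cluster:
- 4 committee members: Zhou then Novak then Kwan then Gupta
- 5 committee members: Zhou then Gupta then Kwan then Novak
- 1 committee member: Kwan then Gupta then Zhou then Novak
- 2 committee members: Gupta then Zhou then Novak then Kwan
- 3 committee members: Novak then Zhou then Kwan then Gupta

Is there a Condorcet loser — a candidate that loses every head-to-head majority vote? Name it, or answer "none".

Head-to-head results (15 committee members):
Zhou vs Kwan: Zhou wins 14–1.
Zhou vs Gupta: Zhou preferred on 4+5+3 = 12 ballots; Zhou wins 12–3.
Zhou vs Novak: Zhou, 12–3.
Kwan vs Gupta: Kwan, 8–7.
Kwan vs Novak: 5+1 = 6 for Kwan, 9 for Novak — Novak by 9–6.
Gupta vs Novak: Gupta, 8–7.
Each candidate has at least one pairwise win (Zhou beats Kwan; Kwan beats Gupta; Gupta beats Novak; Novak beats Kwan) — no Condorcet loser.

none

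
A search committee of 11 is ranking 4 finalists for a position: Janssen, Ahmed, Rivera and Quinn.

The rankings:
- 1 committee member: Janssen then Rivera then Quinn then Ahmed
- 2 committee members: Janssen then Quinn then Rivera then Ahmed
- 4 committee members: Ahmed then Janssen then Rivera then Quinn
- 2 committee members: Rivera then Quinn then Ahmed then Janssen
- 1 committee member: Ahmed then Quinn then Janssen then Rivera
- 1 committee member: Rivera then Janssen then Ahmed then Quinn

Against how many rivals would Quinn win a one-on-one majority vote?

Quinn against each rival (11 committee members):
Quinn vs Janssen: Janssen, 8–3.
Quinn vs Ahmed: 1+2+2 = 5 for Quinn, 6 for Ahmed — Ahmed by 6–5.
Quinn vs Rivera: Rivera wins 8–3.
Quinn beats no one; loses to Janssen, Ahmed, Rivera — 0 pairwise wins.

0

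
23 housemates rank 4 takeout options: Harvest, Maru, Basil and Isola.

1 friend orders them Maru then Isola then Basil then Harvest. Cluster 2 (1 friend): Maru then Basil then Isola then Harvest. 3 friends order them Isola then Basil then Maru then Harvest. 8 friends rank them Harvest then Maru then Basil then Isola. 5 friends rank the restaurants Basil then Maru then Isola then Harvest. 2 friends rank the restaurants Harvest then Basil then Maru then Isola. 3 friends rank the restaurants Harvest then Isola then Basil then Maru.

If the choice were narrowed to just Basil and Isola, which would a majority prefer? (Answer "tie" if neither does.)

Basil

Ballots ranking Basil above Isola: 1 + 8 + 5 + 2 = 16.
Ballots ranking Isola above Basil: 23 − 16 = 7.
Basil wins the head-to-head 16–7.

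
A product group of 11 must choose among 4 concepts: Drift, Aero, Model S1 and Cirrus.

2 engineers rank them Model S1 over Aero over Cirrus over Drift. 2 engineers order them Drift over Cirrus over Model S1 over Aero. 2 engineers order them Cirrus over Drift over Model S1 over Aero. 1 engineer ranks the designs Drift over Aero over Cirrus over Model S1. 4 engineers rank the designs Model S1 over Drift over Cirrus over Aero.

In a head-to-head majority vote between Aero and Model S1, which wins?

Ballots ranking Aero above Model S1: 1.
Ballots ranking Model S1 above Aero: 11 − 1 = 10.
Model S1 wins the head-to-head 10–1.

Model S1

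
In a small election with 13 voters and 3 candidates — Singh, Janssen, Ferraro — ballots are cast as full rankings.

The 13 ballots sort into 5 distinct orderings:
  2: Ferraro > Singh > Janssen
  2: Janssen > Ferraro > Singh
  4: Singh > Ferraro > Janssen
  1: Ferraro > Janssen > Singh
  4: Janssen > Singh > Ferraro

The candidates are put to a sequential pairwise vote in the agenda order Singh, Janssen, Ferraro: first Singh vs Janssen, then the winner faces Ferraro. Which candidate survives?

Round 1: Singh vs Janssen — 6–7, Janssen advances.
Round 2: Janssen vs Ferraro — 6–7, Ferraro advances.
The agenda winner is Ferraro.

Ferraro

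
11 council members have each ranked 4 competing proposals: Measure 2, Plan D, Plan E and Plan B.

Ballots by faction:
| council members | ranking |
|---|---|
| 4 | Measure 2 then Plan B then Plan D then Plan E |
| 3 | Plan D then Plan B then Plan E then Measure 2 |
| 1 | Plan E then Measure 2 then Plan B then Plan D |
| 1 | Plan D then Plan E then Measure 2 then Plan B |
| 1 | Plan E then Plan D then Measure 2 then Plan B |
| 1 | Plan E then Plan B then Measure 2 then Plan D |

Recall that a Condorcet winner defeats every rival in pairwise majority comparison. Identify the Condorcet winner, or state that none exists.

Check each pair by majority over 11 ballots:
Measure 2 vs Plan D: Measure 2 preferred on 4+1+1 = 6 ballots; Measure 2 wins 6–5.
Measure 2 vs Plan E: Measure 2 preferred on 4 ballots; Plan E wins 7–4.
Measure 2 vs Plan B: 7 to 4, Measure 2.
Plan D vs Plan E: 4+3+1 = 8 for Plan D, 3 for Plan E — Plan D by 8–3.
Plan D vs Plan B: Plan D is ranked higher on 3+1+1 = 5 ballots, Plan B on 6. Plan B wins 6–5.
Plan E vs Plan B: Plan E preferred on 1+1+1+1 = 4 ballots; Plan B wins 7–4.
Every option loses at least once (Measure 2 loses to Plan E; Plan D loses to Measure 2; Plan E loses to Plan D; Plan B loses to Measure 2). The majority relation contains the cycle Measure 2 > Plan D > Plan E > Measure 2, so there is no Condorcet winner.

none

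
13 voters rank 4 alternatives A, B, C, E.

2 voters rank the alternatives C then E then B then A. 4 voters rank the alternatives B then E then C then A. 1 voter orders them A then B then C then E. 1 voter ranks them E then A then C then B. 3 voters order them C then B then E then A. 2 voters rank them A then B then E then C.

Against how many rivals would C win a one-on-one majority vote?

1

C against each rival (13 voters):
C vs A: C preferred on 2+4+3 = 9 ballots; C wins 9–4.
C vs B: C preferred on 2+1+3 = 6 ballots; B wins 7–6.
C vs E: C preferred on 2+1+3 = 6 ballots; E wins 7–6.
C beats A; loses to B, E — 1 pairwise win.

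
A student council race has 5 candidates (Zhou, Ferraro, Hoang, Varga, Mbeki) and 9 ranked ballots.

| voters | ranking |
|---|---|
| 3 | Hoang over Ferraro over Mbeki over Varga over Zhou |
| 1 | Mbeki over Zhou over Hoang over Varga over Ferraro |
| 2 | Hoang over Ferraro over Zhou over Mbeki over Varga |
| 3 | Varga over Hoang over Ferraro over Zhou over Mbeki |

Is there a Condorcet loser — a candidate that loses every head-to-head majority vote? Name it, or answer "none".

Pairwise majorities:
Zhou vs Ferraro: Zhou preferred on 1 ballot; Ferraro wins 8–1.
Zhou vs Hoang: Zhou is ranked higher on 1 ballot, Hoang on 8. Hoang wins 8–1.
Zhou vs Varga: 1+2 = 3 for Zhou, 6 for Varga — Varga by 6–3.
Zhou vs Mbeki: Zhou wins 5–4.
Ferraro–Hoang: Hoang 9–0.
Ferraro vs Varga: 5 to 4, Ferraro.
Ferraro–Mbeki: Ferraro 8–1.
Hoang vs Varga: Hoang, 6–3.
Hoang vs Mbeki: Hoang preferred on 3+2+3 = 8 ballots; Hoang wins 8–1.
Varga vs Mbeki: 3 to 6, Mbeki.
Each candidate has at least one pairwise win (Zhou beats Mbeki; Ferraro beats Zhou; Hoang beats Zhou; Varga beats Zhou; Mbeki beats Varga) — no Condorcet loser.

none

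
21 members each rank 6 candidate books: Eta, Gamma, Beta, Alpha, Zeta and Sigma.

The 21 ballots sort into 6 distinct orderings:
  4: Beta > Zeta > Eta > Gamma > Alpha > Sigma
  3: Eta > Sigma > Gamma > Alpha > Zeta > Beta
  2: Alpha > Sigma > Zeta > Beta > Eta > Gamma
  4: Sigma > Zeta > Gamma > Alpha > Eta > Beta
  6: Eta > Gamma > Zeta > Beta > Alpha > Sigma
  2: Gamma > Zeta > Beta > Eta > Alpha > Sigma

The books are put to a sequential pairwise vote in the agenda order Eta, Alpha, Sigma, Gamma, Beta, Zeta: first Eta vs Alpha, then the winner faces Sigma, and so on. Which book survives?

Zeta

Round 1: Eta vs Alpha — 15–6, Eta advances.
Round 2: Eta vs Sigma — 15–6, Eta advances.
Round 3: Eta vs Gamma — 15–6, Eta advances.
Round 4: Eta vs Beta — 13–8, Eta advances.
Round 5: Eta vs Zeta — 9–12, Zeta advances.
The agenda winner is Zeta.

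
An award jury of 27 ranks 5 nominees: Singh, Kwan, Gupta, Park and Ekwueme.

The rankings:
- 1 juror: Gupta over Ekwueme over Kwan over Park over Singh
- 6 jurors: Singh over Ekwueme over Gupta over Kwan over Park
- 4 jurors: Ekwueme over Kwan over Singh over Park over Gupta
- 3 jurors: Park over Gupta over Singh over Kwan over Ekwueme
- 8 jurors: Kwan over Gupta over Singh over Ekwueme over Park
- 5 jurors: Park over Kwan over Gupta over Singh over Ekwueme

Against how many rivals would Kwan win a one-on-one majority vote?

4

Kwan against each rival (27 jurors):
Kwan–Singh: Kwan 18–9.
Kwan vs Gupta: Kwan is ranked higher on 4+8+5 = 17 ballots, Gupta on 10. Kwan wins 17–10.
Kwan–Park: Kwan 19–8.
Kwan vs Ekwueme: Kwan preferred on 3+8+5 = 16 ballots; Kwan wins 16–11.
Kwan beats Singh, Gupta, Park, Ekwueme — 4 pairwise wins.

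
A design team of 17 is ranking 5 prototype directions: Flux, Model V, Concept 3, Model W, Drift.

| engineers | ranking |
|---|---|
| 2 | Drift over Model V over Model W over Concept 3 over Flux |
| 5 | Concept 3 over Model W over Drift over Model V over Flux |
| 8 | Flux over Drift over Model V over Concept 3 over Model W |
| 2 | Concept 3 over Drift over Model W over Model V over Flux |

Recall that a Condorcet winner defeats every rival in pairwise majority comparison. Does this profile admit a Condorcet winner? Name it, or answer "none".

Drift

Check each pair by majority over 17 ballots:
Flux vs Model V: Model V, 9–8.
Flux vs Concept 3: 8 to 9, Concept 3.
Flux vs Model W: 8 to 9, Model W.
Flux vs Drift: Drift, 9–8.
Model V–Concept 3: Model V 10–7.
Model V vs Model W: Model V, 10–7.
Model V vs Drift: 0 for Model V, 17 for Drift — Drift by 17–0.
Concept 3–Model W: Concept 3 15–2.
Concept 3 vs Drift: 5+2 = 7 for Concept 3, 10 for Drift — Drift by 10–7.
Model W–Drift: Drift 12–5.
Only Drift has no losses; Drift is the Condorcet winner.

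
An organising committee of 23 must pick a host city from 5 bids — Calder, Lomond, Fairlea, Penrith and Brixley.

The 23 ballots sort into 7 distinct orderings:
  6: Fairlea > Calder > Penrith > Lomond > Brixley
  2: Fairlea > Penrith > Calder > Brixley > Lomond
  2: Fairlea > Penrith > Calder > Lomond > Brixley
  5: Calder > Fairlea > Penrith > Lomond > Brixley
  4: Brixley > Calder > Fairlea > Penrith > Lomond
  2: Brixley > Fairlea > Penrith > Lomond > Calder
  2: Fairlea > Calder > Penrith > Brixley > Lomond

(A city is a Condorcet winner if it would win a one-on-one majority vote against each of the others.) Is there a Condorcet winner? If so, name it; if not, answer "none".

Fairlea

Check each pair by majority over 23 ballots:
Calder vs Lomond: Calder is ranked higher on 6+2+2+5+4+2 = 21 ballots, Lomond on 2. Calder wins 21–2.
Calder vs Fairlea: Calder preferred on 5+4 = 9 ballots; Fairlea wins 14–9.
Calder vs Penrith: Calder preferred on 6+5+4+2 = 17 ballots; Calder wins 17–6.
Calder vs Brixley: Calder is ranked higher on 6+2+2+5+2 = 17 ballots, Brixley on 6. Calder wins 17–6.
Lomond vs Fairlea: 0 to 23, Fairlea.
Lomond vs Penrith: 0 to 23, Penrith.
Lomond vs Brixley: Lomond preferred on 6+2+5 = 13 ballots; Lomond wins 13–10.
Fairlea vs Penrith: Fairlea is ranked higher on 23 ballots, Penrith on 0. Fairlea wins 23–0.
Fairlea vs Brixley: 6+2+2+5+2 = 17 for Fairlea, 6 for Brixley — Fairlea by 17–6.
Penrith vs Brixley: 6+2+2+5+2 = 17 for Penrith, 6 for Brixley — Penrith by 17–6.
Fairlea wins every pairwise contest, so Fairlea is the Condorcet winner.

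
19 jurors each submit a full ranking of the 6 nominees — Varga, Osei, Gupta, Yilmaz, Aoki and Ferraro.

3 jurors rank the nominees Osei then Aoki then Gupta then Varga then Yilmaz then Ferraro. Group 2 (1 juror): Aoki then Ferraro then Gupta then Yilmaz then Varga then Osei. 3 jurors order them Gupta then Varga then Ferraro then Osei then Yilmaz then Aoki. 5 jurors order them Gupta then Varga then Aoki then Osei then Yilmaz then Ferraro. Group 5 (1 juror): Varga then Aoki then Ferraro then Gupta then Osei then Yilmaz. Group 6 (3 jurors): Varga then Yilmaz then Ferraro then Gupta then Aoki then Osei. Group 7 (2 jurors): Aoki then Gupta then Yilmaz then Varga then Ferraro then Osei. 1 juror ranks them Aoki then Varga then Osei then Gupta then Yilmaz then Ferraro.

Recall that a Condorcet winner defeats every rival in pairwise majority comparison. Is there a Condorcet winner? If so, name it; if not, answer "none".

Gupta

Pairwise majorities:
Varga vs Osei: Varga preferred on 16 ballots; Varga wins 16–3.
Varga vs Gupta: Varga is ranked higher on 1+3+1 = 5 ballots, Gupta on 14. Gupta wins 14–5.
Varga vs Yilmaz: Varga is ranked higher on 3+3+5+1+3+1 = 16 ballots, Yilmaz on 3. Varga wins 16–3.
Varga vs Aoki: Varga preferred on 3+5+1+3 = 12 ballots; Varga wins 12–7.
Varga vs Ferraro: 18 to 1, Varga.
Osei vs Gupta: Gupta, 15–4.
Osei–Yilmaz: Osei 13–6.
Osei vs Aoki: Osei is ranked higher on 3+3 = 6 ballots, Aoki on 13. Aoki wins 13–6.
Osei vs Ferraro: Osei preferred on 3+5+1 = 9 ballots; Ferraro wins 10–9.
Gupta vs Yilmaz: Gupta, 16–3.
Gupta vs Aoki: 3+5+3 = 11 for Gupta, 8 for Aoki — Gupta by 11–8.
Gupta–Ferraro: Gupta 14–5.
Yilmaz vs Aoki: Aoki, 13–6.
Yilmaz vs Ferraro: 3+5+3+2+1 = 14 for Yilmaz, 5 for Ferraro — Yilmaz by 14–5.
Aoki vs Ferraro: Aoki wins 13–6.
Gupta beats each of Varga, Osei, Yilmaz, Aoki, Ferraro — Gupta is the Condorcet winner.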